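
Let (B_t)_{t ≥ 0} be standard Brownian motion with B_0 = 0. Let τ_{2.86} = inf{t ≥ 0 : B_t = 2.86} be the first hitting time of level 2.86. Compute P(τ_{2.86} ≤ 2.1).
P(τ_{2.86} ≤ 2.1) = 2(1 − Φ(2.86/√2.1)) = 2(1 − Φ(1.9736)) ≈ 0.0484

By the reflection principle for standard BM, P(τ_b ≤ t) = 2 · P(B_t ≥ b). Since B_t ~ N(0, t), P(B_t ≥ 2.86) = 1 − Φ(2.86/√t) = 1 − Φ(2.86/√2.1) = 1 − Φ(1.9736) ≈ 0.02421. Doubling: P(τ_{2.86} ≤ 2.1) ≈ 2 · 0.02421 = 0.04842 ≈ 0.0484.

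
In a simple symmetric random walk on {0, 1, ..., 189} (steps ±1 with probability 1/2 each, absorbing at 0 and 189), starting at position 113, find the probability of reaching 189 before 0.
P(hit 189 before 0) = 113/189

Let u_k = P(hit 189 before 0 | start at k). Then u_0 = 0, u_189 = 1, and u_k = u_{k-1}/2 + u_{k+1}/2 for 1 ≤ k ≤ 188. This harmonic recurrence is solved by u_k = k/189, giving u_113 = 113/189.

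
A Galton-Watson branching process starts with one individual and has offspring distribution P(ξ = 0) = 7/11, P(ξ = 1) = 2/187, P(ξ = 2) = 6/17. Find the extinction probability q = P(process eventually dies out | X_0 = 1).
q = 1

Mean offspring μ = 0·7/11 + 1·2/187 + 2·6/17 = 134/187 ≤ 1. For μ ≤ 1 with offspring not concentrated at 1, the Galton-Watson process goes extinct almost surely, so q = 1.
(Algebraic check: The pgf is f(s) = 7/11 + 2/187·s + 6/17·s². The extinction probability q is the smallest fixed point of f in [0, 1]. Setting s = f(s):
  6/17·s² + (2/187 − 1)·s + 7/11 = 0
  6/17·s² − (7/11 + 6/17)·s + 7/11 = 0
which factors as (s − 1)·(6/17·s − 7/11) = 0, giving roots s = 1 and s = (7/11)/(6/17) = 119/66. Since 119/66 ≥ 1, the smallest root in [0, 1] is s = 1.)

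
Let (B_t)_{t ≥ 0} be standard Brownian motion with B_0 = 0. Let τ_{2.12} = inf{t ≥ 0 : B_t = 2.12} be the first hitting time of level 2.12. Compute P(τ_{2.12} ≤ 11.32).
P(τ_{2.12} ≤ 11.32) = 2(1 − Φ(2.12/√11.32)) = 2(1 − Φ(0.6301)) ≈ 0.5286

By the reflection principle for standard BM, P(τ_b ≤ t) = 2 · P(B_t ≥ b). Since B_t ~ N(0, t), P(B_t ≥ 2.12) = 1 − Φ(2.12/√t) = 1 − Φ(2.12/√11.32) = 1 − Φ(0.6301) ≈ 0.26431. Doubling: P(τ_{2.12} ≤ 11.32) ≈ 2 · 0.26431 = 0.52862 ≈ 0.5286.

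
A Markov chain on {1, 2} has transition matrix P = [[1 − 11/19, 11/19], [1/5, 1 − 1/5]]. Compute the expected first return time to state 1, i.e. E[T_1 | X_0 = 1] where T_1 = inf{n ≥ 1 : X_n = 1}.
E[T_1 | X_0 = 1] = 1/π_1 = 74/19

For an irreducible recurrent Markov chain with stationary distribution π, E[T_i | X_0 = i] = 1/π_i (Kac's formula). Here π_1 = (1/5)/(11/19 + 1/5) = (1/5)/(74/95) = 19/74, so E[T_1 | X_0 = 1] = 1/π_1 = (11/19 + 1/5)/(1/5) = (74/95)/(1/5) = 74/19.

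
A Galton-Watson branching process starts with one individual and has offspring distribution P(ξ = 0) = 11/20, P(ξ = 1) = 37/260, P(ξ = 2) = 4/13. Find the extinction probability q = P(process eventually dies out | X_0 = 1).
q = 1

Mean offspring μ = 0·11/20 + 1·37/260 + 2·4/13 = 197/260 ≤ 1. For μ ≤ 1 with offspring not concentrated at 1, the Galton-Watson process goes extinct almost surely, so q = 1.
(Algebraic check: The pgf is f(s) = 11/20 + 37/260·s + 4/13·s². The extinction probability q is the smallest fixed point of f in [0, 1]. Setting s = f(s):
  4/13·s² + (37/260 − 1)·s + 11/20 = 0
  4/13·s² − (11/20 + 4/13)·s + 11/20 = 0
which factors as (s − 1)·(4/13·s − 11/20) = 0, giving roots s = 1 and s = (11/20)/(4/13) = 143/80. Since 143/80 ≥ 1, the smallest root in [0, 1] is s = 1.)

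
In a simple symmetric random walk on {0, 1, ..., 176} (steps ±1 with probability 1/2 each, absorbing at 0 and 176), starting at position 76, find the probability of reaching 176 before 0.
P(hit 176 before 0) = 76/176 = 19/44

Let u_k = P(hit 176 before 0 | start at k). Then u_0 = 0, u_176 = 1, and u_k = u_{k-1}/2 + u_{k+1}/2 for 1 ≤ k ≤ 175. This harmonic recurrence is solved by u_k = k/176, giving u_76 = 76/176 = 19/44.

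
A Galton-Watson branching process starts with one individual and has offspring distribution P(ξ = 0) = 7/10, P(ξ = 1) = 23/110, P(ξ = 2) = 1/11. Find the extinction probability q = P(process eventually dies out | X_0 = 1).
q = 1

Mean offspring μ = 0·7/10 + 1·23/110 + 2·1/11 = 43/110 ≤ 1. For μ ≤ 1 with offspring not concentrated at 1, the Galton-Watson process goes extinct almost surely, so q = 1.
(Algebraic check: The pgf is f(s) = 7/10 + 23/110·s + 1/11·s². The extinction probability q is the smallest fixed point of f in [0, 1]. Setting s = f(s):
  1/11·s² + (23/110 − 1)·s + 7/10 = 0
  1/11·s² − (7/10 + 1/11)·s + 7/10 = 0
which factors as (s − 1)·(1/11·s − 7/10) = 0, giving roots s = 1 and s = (7/10)/(1/11) = 77/10. Since 77/10 ≥ 1, the smallest root in [0, 1] is s = 1.)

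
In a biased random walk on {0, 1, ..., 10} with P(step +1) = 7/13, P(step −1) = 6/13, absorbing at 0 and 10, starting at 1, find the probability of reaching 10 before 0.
P(hit 10 before 0) = (1 − (6/7)^1) / (1 − (6/7)^10) = 40353607/222009073

Let u_k denote P(reach 10 before 0 | start at k). Boundary: u_0 = 0, u_10 = 1. Recurrence: u_k = 7/13·u_{k+1} + 6/13·u_{k-1} for 1 ≤ k ≤ 9. Try u_k = A + B·r^k with r = q/p = (6/13)/(7/13) = 6/7. Substitution satisfies the recurrence; boundary conditions give:
  u_k = (1 − r^k) / (1 − r^N) = (1 − (6/7)^1) / (1 − (6/7)^10) = 40353607/222009073.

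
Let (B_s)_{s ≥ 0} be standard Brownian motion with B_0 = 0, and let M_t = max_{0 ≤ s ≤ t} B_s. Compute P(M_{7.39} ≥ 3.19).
P(M_{7.39} ≥ 3.19) = 2·P(B_{7.39} ≥ 3.19) = 2(1 − Φ(3.19/√7.39)) ≈ 0.2406

By the reflection principle for Brownian motion, P(M_t ≥ a) = 2 · P(B_t ≥ a) for a ≥ 0. Since B_t ~ N(0, t), P(B_t ≥ 3.19) = 1 − Φ(3.19/√t) = 1 − Φ(3.19/√7.39) = 1 − Φ(1.1735). So
  P(M_{7.39} ≥ 3.19) = 2(1 − Φ(1.1735)) ≈ 0.2406.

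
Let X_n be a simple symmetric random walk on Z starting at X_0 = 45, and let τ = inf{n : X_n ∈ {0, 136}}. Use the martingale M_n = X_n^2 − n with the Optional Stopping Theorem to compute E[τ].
E[τ] = 4095

M_n = X_n^2 − n is a martingale (since E[X_{n+1}^2 | F_n] = X_n^2 + 1). By OST (τ has finite mean in a bounded region), E[M_τ] = E[M_0] = X_0^2 − 0 = 45^2 = 2025. Also E[M_τ] = E[X_τ^2] − E[τ]. The walk exits at 0 or 136, with P(hit 136 first) = 45/136, so E[X_τ^2] = 136^2 · 45/136 + 0 = 6120. Thus E[τ] = E[X_τ^2] − E[M_τ] = 6120 − 2025 = 4095 = 45(136 − 45) = 4095.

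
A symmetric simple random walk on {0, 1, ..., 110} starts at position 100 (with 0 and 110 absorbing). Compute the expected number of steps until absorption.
E[τ | X_0 = 100] = 1000

Let v_k = E[τ | X_0 = k]. Boundary: v_0 = v_110 = 0. Recurrence: v_k = 1 + (v_{k-1} + v_{k+1})/2 for 1 ≤ k ≤ 109. The particular solution to v_k − (v_{k-1} + v_{k+1})/2 = 1 is v_k = −k^2. Adding homogeneous solution A + B k and matching boundaries gives v_k = k (110 − k). Substituting k = 100: v_100 = 100 · 10 = 1000.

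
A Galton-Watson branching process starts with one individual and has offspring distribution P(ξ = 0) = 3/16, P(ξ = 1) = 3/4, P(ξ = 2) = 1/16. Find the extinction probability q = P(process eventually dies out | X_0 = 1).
q = 1

Mean offspring μ = 0·3/16 + 1·3/4 + 2·1/16 = 7/8 ≤ 1. For μ ≤ 1 with offspring not concentrated at 1, the Galton-Watson process goes extinct almost surely, so q = 1.
(Algebraic check: The pgf is f(s) = 3/16 + 3/4·s + 1/16·s². The extinction probability q is the smallest fixed point of f in [0, 1]. Setting s = f(s):
  1/16·s² + (3/4 − 1)·s + 3/16 = 0
  1/16·s² − (3/16 + 1/16)·s + 3/16 = 0
which factors as (s − 1)·(1/16·s − 3/16) = 0, giving roots s = 1 and s = (3/16)/(1/16) = 3. Since 3 ≥ 1, the smallest root in [0, 1] is s = 1.)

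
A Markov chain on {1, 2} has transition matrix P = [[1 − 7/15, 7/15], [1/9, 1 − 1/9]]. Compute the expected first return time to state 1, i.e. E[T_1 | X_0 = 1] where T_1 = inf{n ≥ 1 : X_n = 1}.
E[T_1 | X_0 = 1] = 1/π_1 = 26/5

For an irreducible recurrent Markov chain with stationary distribution π, E[T_i | X_0 = i] = 1/π_i (Kac's formula). Here π_1 = (1/9)/(7/15 + 1/9) = (1/9)/(26/45) = 5/26, so E[T_1 | X_0 = 1] = 1/π_1 = (7/15 + 1/9)/(1/9) = (26/45)/(1/9) = 26/5.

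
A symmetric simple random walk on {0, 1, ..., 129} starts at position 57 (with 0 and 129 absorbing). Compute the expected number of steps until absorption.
E[τ | X_0 = 57] = 4104

Let v_k = E[τ | X_0 = k]. Boundary: v_0 = v_129 = 0. Recurrence: v_k = 1 + (v_{k-1} + v_{k+1})/2 for 1 ≤ k ≤ 128. The particular solution to v_k − (v_{k-1} + v_{k+1})/2 = 1 is v_k = −k^2. Adding homogeneous solution A + B k and matching boundaries gives v_k = k (129 − k). Substituting k = 57: v_57 = 57 · 72 = 4104.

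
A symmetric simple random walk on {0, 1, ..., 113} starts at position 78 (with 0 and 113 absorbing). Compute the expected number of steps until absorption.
E[τ | X_0 = 78] = 2730

Let v_k = E[τ | X_0 = k]. Boundary: v_0 = v_113 = 0. Recurrence: v_k = 1 + (v_{k-1} + v_{k+1})/2 for 1 ≤ k ≤ 112. The particular solution to v_k − (v_{k-1} + v_{k+1})/2 = 1 is v_k = −k^2. Adding homogeneous solution A + B k and matching boundaries gives v_k = k (113 − k). Substituting k = 78: v_78 = 78 · 35 = 2730.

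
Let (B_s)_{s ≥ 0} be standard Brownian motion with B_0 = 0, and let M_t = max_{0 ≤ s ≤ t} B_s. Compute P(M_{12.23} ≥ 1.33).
P(M_{12.23} ≥ 1.33) = 2·P(B_{12.23} ≥ 1.33) = 2(1 − Φ(1.33/√12.23)) ≈ 0.7037

By the reflection principle for Brownian motion, P(M_t ≥ a) = 2 · P(B_t ≥ a) for a ≥ 0. Since B_t ~ N(0, t), P(B_t ≥ 1.33) = 1 − Φ(1.33/√t) = 1 − Φ(1.33/√12.23) = 1 − Φ(0.3803). So
  P(M_{12.23} ≥ 1.33) = 2(1 − Φ(0.3803)) ≈ 0.7037.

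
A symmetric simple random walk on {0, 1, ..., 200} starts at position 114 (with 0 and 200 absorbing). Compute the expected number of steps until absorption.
E[τ | X_0 = 114] = 9804

Let v_k = E[τ | X_0 = k]. Boundary: v_0 = v_200 = 0. Recurrence: v_k = 1 + (v_{k-1} + v_{k+1})/2 for 1 ≤ k ≤ 199. The particular solution to v_k − (v_{k-1} + v_{k+1})/2 = 1 is v_k = −k^2. Adding homogeneous solution A + B k and matching boundaries gives v_k = k (200 − k). Substituting k = 114: v_114 = 114 · 86 = 9804.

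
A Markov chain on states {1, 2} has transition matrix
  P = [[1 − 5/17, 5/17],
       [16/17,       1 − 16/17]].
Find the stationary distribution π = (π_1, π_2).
π_1 = 16/21, π_2 = 5/21

Solve πP = π with π_1 + π_2 = 1. From πP = π: π_1 · (1 − 5/17) + π_2 · 16/17 = π_1 ⇒ π_2 · 16/17 = π_1 · 5/17 ⇒ π_2/π_1 = (5/17)/(16/17) = 5/16. Together with π_1 + π_2 = 1:
  π_1 = (16/17)/(5/17 + 16/17) = (16/17)/(21/17) = 16/21,
  π_2 = (5/17)/(5/17 + 16/17) = (5/17)/(21/17) = 5/21.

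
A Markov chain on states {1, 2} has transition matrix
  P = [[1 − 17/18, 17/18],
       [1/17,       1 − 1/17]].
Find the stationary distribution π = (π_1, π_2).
π_1 = 18/307, π_2 = 289/307

Solve πP = π with π_1 + π_2 = 1. From πP = π: π_1 · (1 − 17/18) + π_2 · 1/17 = π_1 ⇒ π_2 · 1/17 = π_1 · 17/18 ⇒ π_2/π_1 = (17/18)/(1/17) = 289/18. Together with π_1 + π_2 = 1:
  π_1 = (1/17)/(17/18 + 1/17) = (1/17)/(307/306) = 18/307,
  π_2 = (17/18)/(17/18 + 1/17) = (17/18)/(307/306) = 289/307.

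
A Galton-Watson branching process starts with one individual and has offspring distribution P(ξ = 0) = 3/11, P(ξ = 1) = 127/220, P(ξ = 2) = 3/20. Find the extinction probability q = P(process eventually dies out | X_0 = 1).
q = 1

Mean offspring μ = 0·3/11 + 1·127/220 + 2·3/20 = 193/220 ≤ 1. For μ ≤ 1 with offspring not concentrated at 1, the Galton-Watson process goes extinct almost surely, so q = 1.
(Algebraic check: The pgf is f(s) = 3/11 + 127/220·s + 3/20·s². The extinction probability q is the smallest fixed point of f in [0, 1]. Setting s = f(s):
  3/20·s² + (127/220 − 1)·s + 3/11 = 0
  3/20·s² − (3/11 + 3/20)·s + 3/11 = 0
which factors as (s − 1)·(3/20·s − 3/11) = 0, giving roots s = 1 and s = (3/11)/(3/20) = 20/11. Since 20/11 ≥ 1, the smallest root in [0, 1] is s = 1.)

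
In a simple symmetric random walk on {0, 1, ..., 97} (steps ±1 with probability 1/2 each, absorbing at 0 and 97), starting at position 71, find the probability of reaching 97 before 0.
P(hit 97 before 0) = 71/97

Let u_k = P(hit 97 before 0 | start at k). Then u_0 = 0, u_97 = 1, and u_k = u_{k-1}/2 + u_{k+1}/2 for 1 ≤ k ≤ 96. This harmonic recurrence is solved by u_k = k/97, giving u_71 = 71/97.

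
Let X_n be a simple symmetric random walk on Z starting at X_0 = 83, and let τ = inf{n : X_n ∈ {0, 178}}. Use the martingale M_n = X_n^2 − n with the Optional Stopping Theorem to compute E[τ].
E[τ] = 7885

M_n = X_n^2 − n is a martingale (since E[X_{n+1}^2 | F_n] = X_n^2 + 1). By OST (τ has finite mean in a bounded region), E[M_τ] = E[M_0] = X_0^2 − 0 = 83^2 = 6889. Also E[M_τ] = E[X_τ^2] − E[τ]. The walk exits at 0 or 178, with P(hit 178 first) = 83/178, so E[X_τ^2] = 178^2 · 83/178 + 0 = 14774. Thus E[τ] = E[X_τ^2] − E[M_τ] = 14774 − 6889 = 7885 = 83(178 − 83) = 7885.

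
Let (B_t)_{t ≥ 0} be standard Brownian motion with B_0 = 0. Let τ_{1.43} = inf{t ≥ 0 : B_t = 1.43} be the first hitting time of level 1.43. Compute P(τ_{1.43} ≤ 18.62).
P(τ_{1.43} ≤ 18.62) = 2(1 − Φ(1.43/√18.62)) = 2(1 − Φ(0.3314)) ≈ 0.7403

By the reflection principle for standard BM, P(τ_b ≤ t) = 2 · P(B_t ≥ b). Since B_t ~ N(0, t), P(B_t ≥ 1.43) = 1 − Φ(1.43/√t) = 1 − Φ(1.43/√18.62) = 1 − Φ(0.3314) ≈ 0.37017. Doubling: P(τ_{1.43} ≤ 18.62) ≈ 2 · 0.37017 = 0.74034 ≈ 0.7403.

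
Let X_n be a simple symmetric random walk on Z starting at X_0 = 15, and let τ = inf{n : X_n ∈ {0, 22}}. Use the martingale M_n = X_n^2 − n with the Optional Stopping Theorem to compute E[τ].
E[τ] = 105

M_n = X_n^2 − n is a martingale (since E[X_{n+1}^2 | F_n] = X_n^2 + 1). By OST (τ has finite mean in a bounded region), E[M_τ] = E[M_0] = X_0^2 − 0 = 15^2 = 225. Also E[M_τ] = E[X_τ^2] − E[τ]. The walk exits at 0 or 22, with P(hit 22 first) = 15/22, so E[X_τ^2] = 22^2 · 15/22 + 0 = 330. Thus E[τ] = E[X_τ^2] − E[M_τ] = 330 − 225 = 105 = 15(22 − 15) = 105.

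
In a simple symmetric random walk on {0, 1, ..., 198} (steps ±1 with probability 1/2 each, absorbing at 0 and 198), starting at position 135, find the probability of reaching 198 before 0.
P(hit 198 before 0) = 135/198 = 15/22

Let u_k = P(hit 198 before 0 | start at k). Then u_0 = 0, u_198 = 1, and u_k = u_{k-1}/2 + u_{k+1}/2 for 1 ≤ k ≤ 197. This harmonic recurrence is solved by u_k = k/198, giving u_135 = 135/198 = 15/22.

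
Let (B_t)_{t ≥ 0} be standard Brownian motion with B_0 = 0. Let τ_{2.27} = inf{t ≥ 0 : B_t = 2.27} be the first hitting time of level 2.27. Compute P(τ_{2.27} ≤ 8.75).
P(τ_{2.27} ≤ 8.75) = 2(1 − Φ(2.27/√8.75)) = 2(1 − Φ(0.7674)) ≈ 0.4428

By the reflection principle for standard BM, P(τ_b ≤ t) = 2 · P(B_t ≥ b). Since B_t ~ N(0, t), P(B_t ≥ 2.27) = 1 − Φ(2.27/√t) = 1 − Φ(2.27/√8.75) = 1 − Φ(0.7674) ≈ 0.22142. Doubling: P(τ_{2.27} ≤ 8.75) ≈ 2 · 0.22142 = 0.44284 ≈ 0.4428.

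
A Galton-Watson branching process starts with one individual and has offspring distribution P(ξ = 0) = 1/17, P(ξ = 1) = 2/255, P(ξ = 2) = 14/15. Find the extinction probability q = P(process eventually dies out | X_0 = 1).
q = 15/238

The pgf is f(s) = 1/17 + 2/255·s + 14/15·s². The extinction probability q is the smallest fixed point of f in [0, 1]. Setting s = f(s):
  14/15·s² + (2/255 − 1)·s + 1/17 = 0
  14/15·s² − (1/17 + 14/15)·s + 1/17 = 0
which factors as (s − 1)·(14/15·s − 1/17) = 0, giving roots s = 1 and s = (1/17)/(14/15) = 15/238.
Mean offspring μ = 2/255 + 2·14/15 = 478/255 > 1 (supercritical), so q < 1. The extinction probability is the smaller root: q = (1/17)/(14/15) = 15/238.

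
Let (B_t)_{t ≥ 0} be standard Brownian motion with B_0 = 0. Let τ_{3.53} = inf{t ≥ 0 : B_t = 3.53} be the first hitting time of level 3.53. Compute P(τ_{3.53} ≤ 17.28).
P(τ_{3.53} ≤ 17.28) = 2(1 − Φ(3.53/√17.28)) = 2(1 − Φ(0.8492)) ≈ 0.3958

By the reflection principle for standard BM, P(τ_b ≤ t) = 2 · P(B_t ≥ b). Since B_t ~ N(0, t), P(B_t ≥ 3.53) = 1 − Φ(3.53/√t) = 1 − Φ(3.53/√17.28) = 1 − Φ(0.8492) ≈ 0.19789. Doubling: P(τ_{3.53} ≤ 17.28) ≈ 2 · 0.19789 = 0.39578 ≈ 0.3958.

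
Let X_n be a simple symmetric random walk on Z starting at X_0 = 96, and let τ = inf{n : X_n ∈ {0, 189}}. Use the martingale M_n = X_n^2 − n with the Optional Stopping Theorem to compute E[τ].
E[τ] = 8928

M_n = X_n^2 − n is a martingale (since E[X_{n+1}^2 | F_n] = X_n^2 + 1). By OST (τ has finite mean in a bounded region), E[M_τ] = E[M_0] = X_0^2 − 0 = 96^2 = 9216. Also E[M_τ] = E[X_τ^2] − E[τ]. The walk exits at 0 or 189, with P(hit 189 first) = 96/189, so E[X_τ^2] = 189^2 · 96/189 + 0 = 18144. Thus E[τ] = E[X_τ^2] − E[M_τ] = 18144 − 9216 = 8928 = 96(189 − 96) = 8928.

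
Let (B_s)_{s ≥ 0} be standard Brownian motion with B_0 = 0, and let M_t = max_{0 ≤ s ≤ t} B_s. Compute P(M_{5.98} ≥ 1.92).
P(M_{5.98} ≥ 1.92) = 2·P(B_{5.98} ≥ 1.92) = 2(1 − Φ(1.92/√5.98)) ≈ 0.4324

By the reflection principle for Brownian motion, P(M_t ≥ a) = 2 · P(B_t ≥ a) for a ≥ 0. Since B_t ~ N(0, t), P(B_t ≥ 1.92) = 1 − Φ(1.92/√t) = 1 − Φ(1.92/√5.98) = 1 − Φ(0.7851). So
  P(M_{5.98} ≥ 1.92) = 2(1 − Φ(0.7851)) ≈ 0.4324.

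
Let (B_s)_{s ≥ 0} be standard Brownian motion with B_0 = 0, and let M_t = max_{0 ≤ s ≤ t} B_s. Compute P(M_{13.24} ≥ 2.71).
P(M_{13.24} ≥ 2.71) = 2·P(B_{13.24} ≥ 2.71) = 2(1 − Φ(2.71/√13.24)) ≈ 0.4564

By the reflection principle for Brownian motion, P(M_t ≥ a) = 2 · P(B_t ≥ a) for a ≥ 0. Since B_t ~ N(0, t), P(B_t ≥ 2.71) = 1 − Φ(2.71/√t) = 1 − Φ(2.71/√13.24) = 1 − Φ(0.7448). So
  P(M_{13.24} ≥ 2.71) = 2(1 − Φ(0.7448)) ≈ 0.4564.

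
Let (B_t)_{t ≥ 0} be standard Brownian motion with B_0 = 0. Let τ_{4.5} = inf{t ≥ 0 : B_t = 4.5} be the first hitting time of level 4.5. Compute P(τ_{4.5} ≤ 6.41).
P(τ_{4.5} ≤ 6.41) = 2(1 − Φ(4.5/√6.41)) = 2(1 − Φ(1.7774)) ≈ 0.0755

By the reflection principle for standard BM, P(τ_b ≤ t) = 2 · P(B_t ≥ b). Since B_t ~ N(0, t), P(B_t ≥ 4.5) = 1 − Φ(4.5/√t) = 1 − Φ(4.5/√6.41) = 1 − Φ(1.7774) ≈ 0.03775. Doubling: P(τ_{4.5} ≤ 6.41) ≈ 2 · 0.03775 = 0.07550 ≈ 0.0755.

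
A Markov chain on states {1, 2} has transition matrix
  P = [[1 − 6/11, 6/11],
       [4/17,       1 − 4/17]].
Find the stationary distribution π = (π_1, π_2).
π_1 = 22/73, π_2 = 51/73

Solve πP = π with π_1 + π_2 = 1. From πP = π: π_1 · (1 − 6/11) + π_2 · 4/17 = π_1 ⇒ π_2 · 4/17 = π_1 · 6/11 ⇒ π_2/π_1 = (6/11)/(4/17) = 51/22. Together with π_1 + π_2 = 1:
  π_1 = (4/17)/(6/11 + 4/17) = (4/17)/(146/187) = 22/73,
  π_2 = (6/11)/(6/11 + 4/17) = (6/11)/(146/187) = 51/73.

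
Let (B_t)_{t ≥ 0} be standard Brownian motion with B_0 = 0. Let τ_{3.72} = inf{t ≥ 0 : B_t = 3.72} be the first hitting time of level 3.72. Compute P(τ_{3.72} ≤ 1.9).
P(τ_{3.72} ≤ 1.9) = 2(1 − Φ(3.72/√1.9)) = 2(1 − Φ(2.6988)) ≈ 0.0070

By the reflection principle for standard BM, P(τ_b ≤ t) = 2 · P(B_t ≥ b). Since B_t ~ N(0, t), P(B_t ≥ 3.72) = 1 − Φ(3.72/√t) = 1 − Φ(3.72/√1.9) = 1 − Φ(2.6988) ≈ 0.00348. Doubling: P(τ_{3.72} ≤ 1.9) ≈ 2 · 0.00348 = 0.00696 ≈ 0.0070.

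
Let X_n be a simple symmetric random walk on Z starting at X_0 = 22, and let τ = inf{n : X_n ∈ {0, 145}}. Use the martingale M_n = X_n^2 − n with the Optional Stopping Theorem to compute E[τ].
E[τ] = 2706

M_n = X_n^2 − n is a martingale (since E[X_{n+1}^2 | F_n] = X_n^2 + 1). By OST (τ has finite mean in a bounded region), E[M_τ] = E[M_0] = X_0^2 − 0 = 22^2 = 484. Also E[M_τ] = E[X_τ^2] − E[τ]. The walk exits at 0 or 145, with P(hit 145 first) = 22/145, so E[X_τ^2] = 145^2 · 22/145 + 0 = 3190. Thus E[τ] = E[X_τ^2] − E[M_τ] = 3190 − 484 = 2706 = 22(145 − 22) = 2706.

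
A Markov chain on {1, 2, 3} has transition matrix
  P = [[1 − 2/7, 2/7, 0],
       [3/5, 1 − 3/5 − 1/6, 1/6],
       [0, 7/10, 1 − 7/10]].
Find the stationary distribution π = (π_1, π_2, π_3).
π = (441/701, 210/701, 50/701)

This is a birth-death chain on three states, which satisfies detailed balance: π_1 · P_{12} = π_2 · P_{21} and π_2 · P_{23} = π_3 · P_{32}.
From π_1 · 2/7 = π_2 · 3/5: π_2/π_1 = (2/7)/(3/5) = 10/21.
From π_2 · 1/6 = π_3 · 7/10: π_3/π_2 = (1/6)/(7/10) = 5/21.
Take π_1 proportional to 1; then unnormalized π = (1, 10/21, 50/441). Normalize by dividing by the sum 701/441:
  π = (441/701, 210/701, 50/701).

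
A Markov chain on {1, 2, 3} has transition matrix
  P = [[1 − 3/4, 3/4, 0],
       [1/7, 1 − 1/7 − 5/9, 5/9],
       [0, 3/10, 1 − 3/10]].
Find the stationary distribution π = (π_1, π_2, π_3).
π = (36/575, 189/575, 14/23)

This is a birth-death chain on three states, which satisfies detailed balance: π_1 · P_{12} = π_2 · P_{21} and π_2 · P_{23} = π_3 · P_{32}.
From π_1 · 3/4 = π_2 · 1/7: π_2/π_1 = (3/4)/(1/7) = 21/4.
From π_2 · 5/9 = π_3 · 3/10: π_3/π_2 = (5/9)/(3/10) = 50/27.
Take π_1 proportional to 1; then unnormalized π = (1, 21/4, 175/18). Normalize by dividing by the sum 575/36:
  π = (36/575, 189/575, 14/23).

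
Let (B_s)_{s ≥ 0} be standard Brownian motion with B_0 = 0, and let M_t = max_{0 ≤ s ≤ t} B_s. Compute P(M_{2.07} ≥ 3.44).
P(M_{2.07} ≥ 3.44) = 2·P(B_{2.07} ≥ 3.44) = 2(1 − Φ(3.44/√2.07)) ≈ 0.0168

By the reflection principle for Brownian motion, P(M_t ≥ a) = 2 · P(B_t ≥ a) for a ≥ 0. Since B_t ~ N(0, t), P(B_t ≥ 3.44) = 1 − Φ(3.44/√t) = 1 − Φ(3.44/√2.07) = 1 − Φ(2.3910). So
  P(M_{2.07} ≥ 3.44) = 2(1 − Φ(2.3910)) ≈ 0.0168.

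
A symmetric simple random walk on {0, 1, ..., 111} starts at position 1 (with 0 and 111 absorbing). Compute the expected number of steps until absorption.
E[τ | X_0 = 1] = 110

Let v_k = E[τ | X_0 = k]. Boundary: v_0 = v_111 = 0. Recurrence: v_k = 1 + (v_{k-1} + v_{k+1})/2 for 1 ≤ k ≤ 110. The particular solution to v_k − (v_{k-1} + v_{k+1})/2 = 1 is v_k = −k^2. Adding homogeneous solution A + B k and matching boundaries gives v_k = k (111 − k). Substituting k = 1: v_1 = 1 · 110 = 110.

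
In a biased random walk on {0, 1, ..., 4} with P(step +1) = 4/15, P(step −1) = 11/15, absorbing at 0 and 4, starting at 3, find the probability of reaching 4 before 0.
P(hit 4 before 0) = (1 − (11/4)^3) / (1 − (11/4)^4) = 724/2055

Let u_k denote P(reach 4 before 0 | start at k). Boundary: u_0 = 0, u_4 = 1. Recurrence: u_k = 4/15·u_{k+1} + 11/15·u_{k-1} for 1 ≤ k ≤ 3. Try u_k = A + B·r^k with r = q/p = (11/15)/(4/15) = 11/4. Substitution satisfies the recurrence; boundary conditions give:
  u_k = (1 − r^k) / (1 − r^N) = (1 − (11/4)^3) / (1 − (11/4)^4) = 724/2055.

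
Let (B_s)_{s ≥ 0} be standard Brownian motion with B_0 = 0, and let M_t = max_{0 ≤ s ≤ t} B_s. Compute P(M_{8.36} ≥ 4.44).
P(M_{8.36} ≥ 4.44) = 2·P(B_{8.36} ≥ 4.44) = 2(1 − Φ(4.44/√8.36)) ≈ 0.1246

By the reflection principle for Brownian motion, P(M_t ≥ a) = 2 · P(B_t ≥ a) for a ≥ 0. Since B_t ~ N(0, t), P(B_t ≥ 4.44) = 1 − Φ(4.44/√t) = 1 − Φ(4.44/√8.36) = 1 − Φ(1.5356). So
  P(M_{8.36} ≥ 4.44) = 2(1 − Φ(1.5356)) ≈ 0.1246.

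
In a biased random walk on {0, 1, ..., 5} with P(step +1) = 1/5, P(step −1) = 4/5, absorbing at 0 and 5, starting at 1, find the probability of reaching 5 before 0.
P(hit 5 before 0) = (1 − (4)^1) / (1 − (4)^5) = 1/341

Let u_k denote P(reach 5 before 0 | start at k). Boundary: u_0 = 0, u_5 = 1. Recurrence: u_k = 1/5·u_{k+1} + 4/5·u_{k-1} for 1 ≤ k ≤ 4. Try u_k = A + B·r^k with r = q/p = (4/5)/(1/5) = 4. Substitution satisfies the recurrence; boundary conditions give:
  u_k = (1 − r^k) / (1 − r^N) = (1 − (4)^1) / (1 − (4)^5) = 1/341.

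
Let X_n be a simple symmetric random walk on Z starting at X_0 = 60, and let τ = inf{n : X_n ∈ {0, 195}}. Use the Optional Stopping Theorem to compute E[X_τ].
E[X_τ] = 60

X_n is a martingale and τ is a bounded-mean stopping time (indeed τ is finite a.s. with bounded expectation since the walk is in a bounded region). By the OST, E[X_τ] = E[X_0] = 60. Equivalently: E[X_τ] = 195 · P(hit 195 first) + 0 · P(hit 0 first) = 195 · (60/195) = 60.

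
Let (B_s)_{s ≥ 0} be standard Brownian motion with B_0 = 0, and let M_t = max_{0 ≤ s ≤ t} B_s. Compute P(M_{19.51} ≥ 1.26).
P(M_{19.51} ≥ 1.26) = 2·P(B_{19.51} ≥ 1.26) = 2(1 − Φ(1.26/√19.51)) ≈ 0.7754

By the reflection principle for Brownian motion, P(M_t ≥ a) = 2 · P(B_t ≥ a) for a ≥ 0. Since B_t ~ N(0, t), P(B_t ≥ 1.26) = 1 − Φ(1.26/√t) = 1 − Φ(1.26/√19.51) = 1 − Φ(0.2853). So
  P(M_{19.51} ≥ 1.26) = 2(1 − Φ(0.2853)) ≈ 0.7754.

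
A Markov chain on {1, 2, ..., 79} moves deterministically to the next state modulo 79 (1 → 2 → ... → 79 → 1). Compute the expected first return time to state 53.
E[T_53 | X_0 = 53] = 79

The chain cycles deterministically, so starting at state 53 it returns in exactly 79 steps. Equivalently, the stationary distribution is uniform π_j = 1/79 for every state j, so by Kac's formula E[T_53] = 1/π_53 = 79.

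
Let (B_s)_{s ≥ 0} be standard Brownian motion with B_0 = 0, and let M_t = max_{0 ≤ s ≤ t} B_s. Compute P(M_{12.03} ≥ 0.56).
P(M_{12.03} ≥ 0.56) = 2·P(B_{12.03} ≥ 0.56) = 2(1 − Φ(0.56/√12.03)) ≈ 0.8717

By the reflection principle for Brownian motion, P(M_t ≥ a) = 2 · P(B_t ≥ a) for a ≥ 0. Since B_t ~ N(0, t), P(B_t ≥ 0.56) = 1 − Φ(0.56/√t) = 1 − Φ(0.56/√12.03) = 1 − Φ(0.1615). So
  P(M_{12.03} ≥ 0.56) = 2(1 − Φ(0.1615)) ≈ 0.8717.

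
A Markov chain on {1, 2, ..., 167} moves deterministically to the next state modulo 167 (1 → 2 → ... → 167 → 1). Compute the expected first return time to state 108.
E[T_108 | X_0 = 108] = 167

The chain cycles deterministically, so starting at state 108 it returns in exactly 167 steps. Equivalently, the stationary distribution is uniform π_j = 1/167 for every state j, so by Kac's formula E[T_108] = 1/π_108 = 167.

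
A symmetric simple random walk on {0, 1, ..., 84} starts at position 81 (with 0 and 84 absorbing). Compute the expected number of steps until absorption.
E[τ | X_0 = 81] = 243

Let v_k = E[τ | X_0 = k]. Boundary: v_0 = v_84 = 0. Recurrence: v_k = 1 + (v_{k-1} + v_{k+1})/2 for 1 ≤ k ≤ 83. The particular solution to v_k − (v_{k-1} + v_{k+1})/2 = 1 is v_k = −k^2. Adding homogeneous solution A + B k and matching boundaries gives v_k = k (84 − k). Substituting k = 81: v_81 = 81 · 3 = 243.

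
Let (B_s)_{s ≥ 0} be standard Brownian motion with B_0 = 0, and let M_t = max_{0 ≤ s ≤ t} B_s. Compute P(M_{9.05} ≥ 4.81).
P(M_{9.05} ≥ 4.81) = 2·P(B_{9.05} ≥ 4.81) = 2(1 − Φ(4.81/√9.05)) ≈ 0.1098

By the reflection principle for Brownian motion, P(M_t ≥ a) = 2 · P(B_t ≥ a) for a ≥ 0. Since B_t ~ N(0, t), P(B_t ≥ 4.81) = 1 − Φ(4.81/√t) = 1 − Φ(4.81/√9.05) = 1 − Φ(1.5989). So
  P(M_{9.05} ≥ 4.81) = 2(1 − Φ(1.5989)) ≈ 0.1098.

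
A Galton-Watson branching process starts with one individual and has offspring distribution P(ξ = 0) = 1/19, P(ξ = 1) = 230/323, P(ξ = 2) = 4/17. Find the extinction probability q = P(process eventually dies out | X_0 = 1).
q = 17/76

The pgf is f(s) = 1/19 + 230/323·s + 4/17·s². The extinction probability q is the smallest fixed point of f in [0, 1]. Setting s = f(s):
  4/17·s² + (230/323 − 1)·s + 1/19 = 0
  4/17·s² − (1/19 + 4/17)·s + 1/19 = 0
which factors as (s − 1)·(4/17·s − 1/19) = 0, giving roots s = 1 and s = (1/19)/(4/17) = 17/76.
Mean offspring μ = 230/323 + 2·4/17 = 382/323 > 1 (supercritical), so q < 1. The extinction probability is the smaller root: q = (1/19)/(4/17) = 17/76.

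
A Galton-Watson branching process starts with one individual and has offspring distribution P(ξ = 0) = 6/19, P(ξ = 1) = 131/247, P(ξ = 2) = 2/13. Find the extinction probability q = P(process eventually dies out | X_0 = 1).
q = 1

Mean offspring μ = 0·6/19 + 1·131/247 + 2·2/13 = 207/247 ≤ 1. For μ ≤ 1 with offspring not concentrated at 1, the Galton-Watson process goes extinct almost surely, so q = 1.
(Algebraic check: The pgf is f(s) = 6/19 + 131/247·s + 2/13·s². The extinction probability q is the smallest fixed point of f in [0, 1]. Setting s = f(s):
  2/13·s² + (131/247 − 1)·s + 6/19 = 0
  2/13·s² − (6/19 + 2/13)·s + 6/19 = 0
which factors as (s − 1)·(2/13·s − 6/19) = 0, giving roots s = 1 and s = (6/19)/(2/13) = 39/19. Since 39/19 ≥ 1, the smallest root in [0, 1] is s = 1.)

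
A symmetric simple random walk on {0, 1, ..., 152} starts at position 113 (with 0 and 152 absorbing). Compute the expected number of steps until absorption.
E[τ | X_0 = 113] = 4407

Let v_k = E[τ | X_0 = k]. Boundary: v_0 = v_152 = 0. Recurrence: v_k = 1 + (v_{k-1} + v_{k+1})/2 for 1 ≤ k ≤ 151. The particular solution to v_k − (v_{k-1} + v_{k+1})/2 = 1 is v_k = −k^2. Adding homogeneous solution A + B k and matching boundaries gives v_k = k (152 − k). Substituting k = 113: v_113 = 113 · 39 = 4407.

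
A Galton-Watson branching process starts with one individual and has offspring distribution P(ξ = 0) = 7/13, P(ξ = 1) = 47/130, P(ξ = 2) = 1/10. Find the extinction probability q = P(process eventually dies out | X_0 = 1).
q = 1

Mean offspring μ = 0·7/13 + 1·47/130 + 2·1/10 = 73/130 ≤ 1. For μ ≤ 1 with offspring not concentrated at 1, the Galton-Watson process goes extinct almost surely, so q = 1.
(Algebraic check: The pgf is f(s) = 7/13 + 47/130·s + 1/10·s². The extinction probability q is the smallest fixed point of f in [0, 1]. Setting s = f(s):
  1/10·s² + (47/130 − 1)·s + 7/13 = 0
  1/10·s² − (7/13 + 1/10)·s + 7/13 = 0
which factors as (s − 1)·(1/10·s − 7/13) = 0, giving roots s = 1 and s = (7/13)/(1/10) = 70/13. Since 70/13 ≥ 1, the smallest root in [0, 1] is s = 1.)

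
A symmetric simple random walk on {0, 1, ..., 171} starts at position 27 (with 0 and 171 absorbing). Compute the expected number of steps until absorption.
E[τ | X_0 = 27] = 3888

Let v_k = E[τ | X_0 = k]. Boundary: v_0 = v_171 = 0. Recurrence: v_k = 1 + (v_{k-1} + v_{k+1})/2 for 1 ≤ k ≤ 170. The particular solution to v_k − (v_{k-1} + v_{k+1})/2 = 1 is v_k = −k^2. Adding homogeneous solution A + B k and matching boundaries gives v_k = k (171 − k). Substituting k = 27: v_27 = 27 · 144 = 3888.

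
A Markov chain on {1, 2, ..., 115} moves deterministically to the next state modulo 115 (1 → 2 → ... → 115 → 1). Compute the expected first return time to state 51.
E[T_51 | X_0 = 51] = 115

The chain cycles deterministically, so starting at state 51 it returns in exactly 115 steps. Equivalently, the stationary distribution is uniform π_j = 1/115 for every state j, so by Kac's formula E[T_51] = 1/π_51 = 115.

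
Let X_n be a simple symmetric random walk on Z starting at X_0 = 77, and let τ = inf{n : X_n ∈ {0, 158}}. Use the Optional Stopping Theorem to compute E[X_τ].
E[X_τ] = 77

X_n is a martingale and τ is a bounded-mean stopping time (indeed τ is finite a.s. with bounded expectation since the walk is in a bounded region). By the OST, E[X_τ] = E[X_0] = 77. Equivalently: E[X_τ] = 158 · P(hit 158 first) + 0 · P(hit 0 first) = 158 · (77/158) = 77.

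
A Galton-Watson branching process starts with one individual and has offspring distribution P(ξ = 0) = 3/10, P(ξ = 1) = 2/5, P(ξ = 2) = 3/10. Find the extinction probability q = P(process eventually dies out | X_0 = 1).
q = 1

Mean offspring μ = 0·3/10 + 1·2/5 + 2·3/10 = 1 ≤ 1. For μ ≤ 1 with offspring not concentrated at 1, the Galton-Watson process goes extinct almost surely, so q = 1.
(Algebraic check: The pgf is f(s) = 3/10 + 2/5·s + 3/10·s². The extinction probability q is the smallest fixed point of f in [0, 1]. Setting s = f(s):
  3/10·s² + (2/5 − 1)·s + 3/10 = 0
  3/10·s² − (3/10 + 3/10)·s + 3/10 = 0
which factors as (s − 1)·(3/10·s − 3/10) = 0, giving roots s = 1 and s = (3/10)/(3/10) = 1. Since 1 ≥ 1, the smallest root in [0, 1] is s = 1.)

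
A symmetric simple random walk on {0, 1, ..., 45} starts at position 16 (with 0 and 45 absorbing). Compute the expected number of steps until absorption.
E[τ | X_0 = 16] = 464

Let v_k = E[τ | X_0 = k]. Boundary: v_0 = v_45 = 0. Recurrence: v_k = 1 + (v_{k-1} + v_{k+1})/2 for 1 ≤ k ≤ 44. The particular solution to v_k − (v_{k-1} + v_{k+1})/2 = 1 is v_k = −k^2. Adding homogeneous solution A + B k and matching boundaries gives v_k = k (45 − k). Substituting k = 16: v_16 = 16 · 29 = 464.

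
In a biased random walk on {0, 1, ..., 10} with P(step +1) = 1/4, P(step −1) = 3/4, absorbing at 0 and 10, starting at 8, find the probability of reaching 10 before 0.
P(hit 10 before 0) = (1 − (3)^8) / (1 − (3)^10) = 820/7381

Let u_k denote P(reach 10 before 0 | start at k). Boundary: u_0 = 0, u_10 = 1. Recurrence: u_k = 1/4·u_{k+1} + 3/4·u_{k-1} for 1 ≤ k ≤ 9. Try u_k = A + B·r^k with r = q/p = (3/4)/(1/4) = 3. Substitution satisfies the recurrence; boundary conditions give:
  u_k = (1 − r^k) / (1 − r^N) = (1 − (3)^8) / (1 − (3)^10) = 820/7381.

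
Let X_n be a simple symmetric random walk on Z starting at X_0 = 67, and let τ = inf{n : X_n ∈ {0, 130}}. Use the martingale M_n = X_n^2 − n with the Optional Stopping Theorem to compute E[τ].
E[τ] = 4221

M_n = X_n^2 − n is a martingale (since E[X_{n+1}^2 | F_n] = X_n^2 + 1). By OST (τ has finite mean in a bounded region), E[M_τ] = E[M_0] = X_0^2 − 0 = 67^2 = 4489. Also E[M_τ] = E[X_τ^2] − E[τ]. The walk exits at 0 or 130, with P(hit 130 first) = 67/130, so E[X_τ^2] = 130^2 · 67/130 + 0 = 8710. Thus E[τ] = E[X_τ^2] − E[M_τ] = 8710 − 4489 = 4221 = 67(130 − 67) = 4221.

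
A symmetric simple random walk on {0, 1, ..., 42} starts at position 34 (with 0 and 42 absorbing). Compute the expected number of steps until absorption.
E[τ | X_0 = 34] = 272

Let v_k = E[τ | X_0 = k]. Boundary: v_0 = v_42 = 0. Recurrence: v_k = 1 + (v_{k-1} + v_{k+1})/2 for 1 ≤ k ≤ 41. The particular solution to v_k − (v_{k-1} + v_{k+1})/2 = 1 is v_k = −k^2. Adding homogeneous solution A + B k and matching boundaries gives v_k = k (42 − k). Substituting k = 34: v_34 = 34 · 8 = 272.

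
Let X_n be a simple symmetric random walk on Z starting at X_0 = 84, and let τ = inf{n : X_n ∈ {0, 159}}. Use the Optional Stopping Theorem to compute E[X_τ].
E[X_τ] = 84

X_n is a martingale and τ is a bounded-mean stopping time (indeed τ is finite a.s. with bounded expectation since the walk is in a bounded region). By the OST, E[X_τ] = E[X_0] = 84. Equivalently: E[X_τ] = 159 · P(hit 159 first) + 0 · P(hit 0 first) = 159 · (84/159) = 84.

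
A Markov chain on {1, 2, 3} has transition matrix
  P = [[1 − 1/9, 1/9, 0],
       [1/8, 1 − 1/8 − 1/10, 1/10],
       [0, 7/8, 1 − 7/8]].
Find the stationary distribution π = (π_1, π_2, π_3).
π = (105/209, 280/627, 32/627)

This is a birth-death chain on three states, which satisfies detailed balance: π_1 · P_{12} = π_2 · P_{21} and π_2 · P_{23} = π_3 · P_{32}.
From π_1 · 1/9 = π_2 · 1/8: π_2/π_1 = (1/9)/(1/8) = 8/9.
From π_2 · 1/10 = π_3 · 7/8: π_3/π_2 = (1/10)/(7/8) = 4/35.
Take π_1 proportional to 1; then unnormalized π = (1, 8/9, 32/315). Normalize by dividing by the sum 209/105:
  π = (105/209, 280/627, 32/627).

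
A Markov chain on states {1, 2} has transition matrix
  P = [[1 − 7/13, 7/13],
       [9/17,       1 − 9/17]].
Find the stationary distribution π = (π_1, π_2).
π_1 = 117/236, π_2 = 119/236

Solve πP = π with π_1 + π_2 = 1. From πP = π: π_1 · (1 − 7/13) + π_2 · 9/17 = π_1 ⇒ π_2 · 9/17 = π_1 · 7/13 ⇒ π_2/π_1 = (7/13)/(9/17) = 119/117. Together with π_1 + π_2 = 1:
  π_1 = (9/17)/(7/13 + 9/17) = (9/17)/(236/221) = 117/236,
  π_2 = (7/13)/(7/13 + 9/17) = (7/13)/(236/221) = 119/236.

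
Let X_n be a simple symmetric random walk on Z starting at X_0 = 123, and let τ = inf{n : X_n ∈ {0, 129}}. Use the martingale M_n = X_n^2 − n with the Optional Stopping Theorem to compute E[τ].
E[τ] = 738

M_n = X_n^2 − n is a martingale (since E[X_{n+1}^2 | F_n] = X_n^2 + 1). By OST (τ has finite mean in a bounded region), E[M_τ] = E[M_0] = X_0^2 − 0 = 123^2 = 15129. Also E[M_τ] = E[X_τ^2] − E[τ]. The walk exits at 0 or 129, with P(hit 129 first) = 123/129, so E[X_τ^2] = 129^2 · 123/129 + 0 = 15867. Thus E[τ] = E[X_τ^2] − E[M_τ] = 15867 − 15129 = 738 = 123(129 − 123) = 738.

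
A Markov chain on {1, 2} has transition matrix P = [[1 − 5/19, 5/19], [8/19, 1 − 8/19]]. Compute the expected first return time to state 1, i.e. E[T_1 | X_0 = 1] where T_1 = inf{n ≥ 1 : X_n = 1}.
E[T_1 | X_0 = 1] = 1/π_1 = 13/8

For an irreducible recurrent Markov chain with stationary distribution π, E[T_i | X_0 = i] = 1/π_i (Kac's formula). Here π_1 = (8/19)/(5/19 + 8/19) = (8/19)/(13/19) = 8/13, so E[T_1 | X_0 = 1] = 1/π_1 = (5/19 + 8/19)/(8/19) = (13/19)/(8/19) = 13/8.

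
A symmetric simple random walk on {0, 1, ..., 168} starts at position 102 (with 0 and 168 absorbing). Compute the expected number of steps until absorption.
E[τ | X_0 = 102] = 6732

Let v_k = E[τ | X_0 = k]. Boundary: v_0 = v_168 = 0. Recurrence: v_k = 1 + (v_{k-1} + v_{k+1})/2 for 1 ≤ k ≤ 167. The particular solution to v_k − (v_{k-1} + v_{k+1})/2 = 1 is v_k = −k^2. Adding homogeneous solution A + B k and matching boundaries gives v_k = k (168 − k). Substituting k = 102: v_102 = 102 · 66 = 6732.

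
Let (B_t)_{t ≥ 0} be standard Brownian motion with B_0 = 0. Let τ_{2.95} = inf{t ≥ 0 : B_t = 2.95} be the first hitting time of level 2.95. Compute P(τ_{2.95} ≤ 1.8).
P(τ_{2.95} ≤ 1.8) = 2(1 − Φ(2.95/√1.8)) = 2(1 − Φ(2.1988)) ≈ 0.0279

By the reflection principle for standard BM, P(τ_b ≤ t) = 2 · P(B_t ≥ b). Since B_t ~ N(0, t), P(B_t ≥ 2.95) = 1 − Φ(2.95/√t) = 1 − Φ(2.95/√1.8) = 1 − Φ(2.1988) ≈ 0.01395. Doubling: P(τ_{2.95} ≤ 1.8) ≈ 2 · 0.01395 = 0.02790 ≈ 0.0279.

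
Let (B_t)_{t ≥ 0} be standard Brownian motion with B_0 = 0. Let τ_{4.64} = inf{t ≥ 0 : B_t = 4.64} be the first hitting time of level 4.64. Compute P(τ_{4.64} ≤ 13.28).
P(τ_{4.64} ≤ 13.28) = 2(1 − Φ(4.64/√13.28)) = 2(1 − Φ(1.2733)) ≈ 0.2029

By the reflection principle for standard BM, P(τ_b ≤ t) = 2 · P(B_t ≥ b). Since B_t ~ N(0, t), P(B_t ≥ 4.64) = 1 − Φ(4.64/√t) = 1 − Φ(4.64/√13.28) = 1 − Φ(1.2733) ≈ 0.10146. Doubling: P(τ_{4.64} ≤ 13.28) ≈ 2 · 0.10146 = 0.20292 ≈ 0.2029.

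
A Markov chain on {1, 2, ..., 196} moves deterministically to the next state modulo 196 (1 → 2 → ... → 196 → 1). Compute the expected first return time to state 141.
E[T_141 | X_0 = 141] = 196

The chain cycles deterministically, so starting at state 141 it returns in exactly 196 steps. Equivalently, the stationary distribution is uniform π_j = 1/196 for every state j, so by Kac's formula E[T_141] = 1/π_141 = 196.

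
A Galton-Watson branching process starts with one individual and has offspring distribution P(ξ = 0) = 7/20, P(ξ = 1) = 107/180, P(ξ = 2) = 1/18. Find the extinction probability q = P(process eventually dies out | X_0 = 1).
q = 1

Mean offspring μ = 0·7/20 + 1·107/180 + 2·1/18 = 127/180 ≤ 1. For μ ≤ 1 with offspring not concentrated at 1, the Galton-Watson process goes extinct almost surely, so q = 1.
(Algebraic check: The pgf is f(s) = 7/20 + 107/180·s + 1/18·s². The extinction probability q is the smallest fixed point of f in [0, 1]. Setting s = f(s):
  1/18·s² + (107/180 − 1)·s + 7/20 = 0
  1/18·s² − (7/20 + 1/18)·s + 7/20 = 0
which factors as (s − 1)·(1/18·s − 7/20) = 0, giving roots s = 1 and s = (7/20)/(1/18) = 63/10. Since 63/10 ≥ 1, the smallest root in [0, 1] is s = 1.)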